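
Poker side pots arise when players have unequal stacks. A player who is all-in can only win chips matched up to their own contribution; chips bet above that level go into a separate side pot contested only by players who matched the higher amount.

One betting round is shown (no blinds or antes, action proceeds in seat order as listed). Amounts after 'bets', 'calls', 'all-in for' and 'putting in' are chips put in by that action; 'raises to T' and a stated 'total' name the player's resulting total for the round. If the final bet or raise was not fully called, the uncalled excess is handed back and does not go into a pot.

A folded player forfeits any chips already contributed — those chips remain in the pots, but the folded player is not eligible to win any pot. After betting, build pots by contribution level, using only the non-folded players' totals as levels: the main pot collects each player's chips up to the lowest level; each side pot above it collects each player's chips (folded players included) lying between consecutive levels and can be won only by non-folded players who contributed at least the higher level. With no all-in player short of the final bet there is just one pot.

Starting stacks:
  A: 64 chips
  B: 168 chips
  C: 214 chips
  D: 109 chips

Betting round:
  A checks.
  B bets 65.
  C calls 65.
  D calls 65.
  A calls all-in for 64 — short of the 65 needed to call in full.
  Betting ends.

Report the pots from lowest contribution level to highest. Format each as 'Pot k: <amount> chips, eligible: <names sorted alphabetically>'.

Pot 1: 256 chips, eligible: A, B, C, D
Pot 2: 3 chips, eligible: B, C, D

Derivation:
Contributions: A=64, B=65, C=65, D=65
Pot levels (distinct totals of non-folded players): 64, 65
Layer 1-64: 64 each from A, B, C, D = 64*4 = 256 chips; eligible A, B, C, D
Layer 65-65: 1 each from B, C, D = 1*3 = 3 chips; eligible B, C, D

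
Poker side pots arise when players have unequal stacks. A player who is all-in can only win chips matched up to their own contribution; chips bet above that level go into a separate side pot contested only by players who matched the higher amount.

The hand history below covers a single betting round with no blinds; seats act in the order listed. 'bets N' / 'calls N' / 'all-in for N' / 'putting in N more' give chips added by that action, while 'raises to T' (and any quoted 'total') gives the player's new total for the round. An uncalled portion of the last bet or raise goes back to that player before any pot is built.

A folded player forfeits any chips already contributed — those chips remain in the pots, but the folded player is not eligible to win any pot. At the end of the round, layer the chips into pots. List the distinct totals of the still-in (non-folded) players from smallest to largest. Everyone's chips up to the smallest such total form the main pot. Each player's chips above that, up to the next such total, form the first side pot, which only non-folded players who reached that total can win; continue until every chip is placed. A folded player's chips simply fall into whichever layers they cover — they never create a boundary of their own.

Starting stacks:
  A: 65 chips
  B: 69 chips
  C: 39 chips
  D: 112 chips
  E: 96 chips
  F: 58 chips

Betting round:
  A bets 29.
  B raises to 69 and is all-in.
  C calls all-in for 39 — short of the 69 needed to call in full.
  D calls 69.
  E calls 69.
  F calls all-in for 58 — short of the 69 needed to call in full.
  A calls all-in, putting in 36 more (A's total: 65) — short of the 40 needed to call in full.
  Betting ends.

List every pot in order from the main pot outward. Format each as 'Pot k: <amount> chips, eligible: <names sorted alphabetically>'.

Contributions: A=65, B=69, C=39, D=69, E=69, F=58
Pot levels (distinct totals of non-folded players): 39, 58, 65, 69
Layer 1-39: 39 each from A, B, C, D, E, F = 39*6 = 234 chips; eligible A, B, C, D, E, F
Layer 40-58: 19 each from A, B, D, E, F = 19*5 = 95 chips; eligible A, B, D, E, F
Layer 59-65: 7 each from A, B, D, E = 7*4 = 28 chips; eligible A, B, D, E
Layer 66-69: 4 each from B, D, E = 4*3 = 12 chips; eligible B, D, E

Pot 1: 234 chips, eligible: A, B, C, D, E, F
Pot 2: 95 chips, eligible: A, B, D, E, F
Pot 3: 28 chips, eligible: A, B, D, E
Pot 4: 12 chips, eligible: B, D, E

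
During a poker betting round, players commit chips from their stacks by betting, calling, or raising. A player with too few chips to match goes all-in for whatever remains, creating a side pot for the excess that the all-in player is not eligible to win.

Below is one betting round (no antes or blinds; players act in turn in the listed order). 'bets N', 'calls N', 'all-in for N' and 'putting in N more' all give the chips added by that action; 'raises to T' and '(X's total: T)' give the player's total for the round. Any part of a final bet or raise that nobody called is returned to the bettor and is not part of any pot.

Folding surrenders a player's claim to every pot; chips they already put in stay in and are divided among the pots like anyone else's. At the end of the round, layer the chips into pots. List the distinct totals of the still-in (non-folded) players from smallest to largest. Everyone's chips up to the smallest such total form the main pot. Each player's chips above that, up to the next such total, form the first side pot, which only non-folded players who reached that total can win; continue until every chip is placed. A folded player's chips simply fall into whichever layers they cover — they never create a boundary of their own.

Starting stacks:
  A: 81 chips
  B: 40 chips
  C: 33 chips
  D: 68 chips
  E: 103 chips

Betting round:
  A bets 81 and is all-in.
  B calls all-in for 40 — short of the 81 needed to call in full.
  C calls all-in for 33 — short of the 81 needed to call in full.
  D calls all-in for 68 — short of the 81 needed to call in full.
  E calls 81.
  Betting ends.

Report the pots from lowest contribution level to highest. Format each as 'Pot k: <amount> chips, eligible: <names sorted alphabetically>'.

Pot 1: 165 chips, eligible: A, B, C, D, E
Pot 2: 28 chips, eligible: A, B, D, E
Pot 3: 84 chips, eligible: A, D, E
Pot 4: 26 chips, eligible: A, E

Derivation:
Contributions: A=81, B=40, C=33, D=68, E=81
Pot levels (distinct totals of non-folded players): 33, 40, 68, 81
Layer 1-33: 33 each from A, B, C, D, E = 33*5 = 165 chips; eligible A, B, C, D, E
Layer 34-40: 7 each from A, B, D, E = 7*4 = 28 chips; eligible A, B, D, E
Layer 41-68: 28 each from A, D, E = 28*3 = 84 chips; eligible A, D, E
Layer 69-81: 13 each from A, E = 13*2 = 26 chips; eligible A, E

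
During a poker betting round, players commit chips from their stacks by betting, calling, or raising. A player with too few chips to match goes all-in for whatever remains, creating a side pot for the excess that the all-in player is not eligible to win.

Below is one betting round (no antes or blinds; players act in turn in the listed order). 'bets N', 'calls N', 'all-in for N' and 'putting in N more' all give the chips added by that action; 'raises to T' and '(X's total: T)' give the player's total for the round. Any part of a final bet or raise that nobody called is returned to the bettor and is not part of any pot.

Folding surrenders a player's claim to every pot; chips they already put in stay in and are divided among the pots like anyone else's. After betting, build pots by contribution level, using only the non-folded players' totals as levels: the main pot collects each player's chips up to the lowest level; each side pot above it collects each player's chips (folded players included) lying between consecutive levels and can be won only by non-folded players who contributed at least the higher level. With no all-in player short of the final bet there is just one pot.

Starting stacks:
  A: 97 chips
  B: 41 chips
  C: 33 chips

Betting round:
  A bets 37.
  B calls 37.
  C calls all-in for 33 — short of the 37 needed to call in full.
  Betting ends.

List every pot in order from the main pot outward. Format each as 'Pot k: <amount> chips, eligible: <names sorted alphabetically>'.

Pot 1: 99 chips, eligible: A, B, C
Pot 2: 8 chips, eligible: A, B

Derivation:
Contributions: A=37, B=37, C=33
Pot levels (distinct totals of non-folded players): 33, 37
Layer 1-33: 33 each from A, B, C = 33*3 = 99 chips; eligible A, B, C
Layer 34-37: 4 each from A, B = 4*2 = 8 chips; eligible A, B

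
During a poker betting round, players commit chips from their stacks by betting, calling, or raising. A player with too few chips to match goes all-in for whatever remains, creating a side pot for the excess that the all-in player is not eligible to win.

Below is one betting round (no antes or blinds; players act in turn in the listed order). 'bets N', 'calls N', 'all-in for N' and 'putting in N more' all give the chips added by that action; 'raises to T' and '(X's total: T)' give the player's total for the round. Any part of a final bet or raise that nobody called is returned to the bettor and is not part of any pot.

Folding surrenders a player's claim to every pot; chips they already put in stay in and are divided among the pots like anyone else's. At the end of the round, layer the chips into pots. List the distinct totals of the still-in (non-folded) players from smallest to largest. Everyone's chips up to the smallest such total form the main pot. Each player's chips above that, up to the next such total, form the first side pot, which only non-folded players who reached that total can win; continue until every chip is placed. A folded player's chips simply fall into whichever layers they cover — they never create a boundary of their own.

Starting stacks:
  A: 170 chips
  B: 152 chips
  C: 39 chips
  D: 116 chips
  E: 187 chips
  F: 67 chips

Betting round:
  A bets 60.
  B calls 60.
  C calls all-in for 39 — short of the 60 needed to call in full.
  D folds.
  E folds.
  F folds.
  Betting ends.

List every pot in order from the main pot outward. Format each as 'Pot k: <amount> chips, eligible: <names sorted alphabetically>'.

Pot 1: 117 chips, eligible: A, B, C
Pot 2: 42 chips, eligible: A, B

Derivation:
Contributions: A=60, B=60, C=39
Folded: D, E, F
Pot levels (distinct totals of non-folded players): 39, 60
Layer 1-39: 39 each from A, B, C = 39*3 = 117 chips; eligible A, B, C
Layer 40-60: 21 each from A, B = 21*2 = 42 chips; eligible A, B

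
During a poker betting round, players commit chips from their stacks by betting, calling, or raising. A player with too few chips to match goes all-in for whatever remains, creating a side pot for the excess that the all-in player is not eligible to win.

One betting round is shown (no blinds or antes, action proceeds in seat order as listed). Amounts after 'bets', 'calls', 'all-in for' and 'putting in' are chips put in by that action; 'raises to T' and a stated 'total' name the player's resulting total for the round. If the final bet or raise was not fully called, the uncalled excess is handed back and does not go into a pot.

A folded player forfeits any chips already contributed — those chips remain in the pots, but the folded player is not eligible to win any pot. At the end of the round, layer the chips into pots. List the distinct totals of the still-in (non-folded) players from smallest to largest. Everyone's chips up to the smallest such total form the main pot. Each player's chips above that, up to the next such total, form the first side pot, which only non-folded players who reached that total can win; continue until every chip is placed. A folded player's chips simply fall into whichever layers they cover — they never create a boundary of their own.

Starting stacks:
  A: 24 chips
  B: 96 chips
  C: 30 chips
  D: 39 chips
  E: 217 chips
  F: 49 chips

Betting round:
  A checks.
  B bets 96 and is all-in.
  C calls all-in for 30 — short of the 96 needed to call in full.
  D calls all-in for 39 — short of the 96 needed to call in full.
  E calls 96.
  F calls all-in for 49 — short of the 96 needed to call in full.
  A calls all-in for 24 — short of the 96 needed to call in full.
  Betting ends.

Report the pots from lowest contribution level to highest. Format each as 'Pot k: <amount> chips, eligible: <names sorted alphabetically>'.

Contributions: A=24, B=96, C=30, D=39, E=96, F=49
Pot levels (distinct totals of non-folded players): 24, 30, 39, 49, 96
Layer 1-24: 24 each from A, B, C, D, E, F = 24*6 = 144 chips; eligible A, B, C, D, E, F
Layer 25-30: 6 each from B, C, D, E, F = 6*5 = 30 chips; eligible B, C, D, E, F
Layer 31-39: 9 each from B, D, E, F = 9*4 = 36 chips; eligible B, D, E, F
Layer 40-49: 10 each from B, E, F = 10*3 = 30 chips; eligible B, E, F
Layer 50-96: 47 each from B, E = 47*2 = 94 chips; eligible B, E

Pot 1: 144 chips, eligible: A, B, C, D, E, F
Pot 2: 30 chips, eligible: B, C, D, E, F
Pot 3: 36 chips, eligible: B, D, E, F
Pot 4: 30 chips, eligible: B, E, F
Pot 5: 94 chips, eligible: B, E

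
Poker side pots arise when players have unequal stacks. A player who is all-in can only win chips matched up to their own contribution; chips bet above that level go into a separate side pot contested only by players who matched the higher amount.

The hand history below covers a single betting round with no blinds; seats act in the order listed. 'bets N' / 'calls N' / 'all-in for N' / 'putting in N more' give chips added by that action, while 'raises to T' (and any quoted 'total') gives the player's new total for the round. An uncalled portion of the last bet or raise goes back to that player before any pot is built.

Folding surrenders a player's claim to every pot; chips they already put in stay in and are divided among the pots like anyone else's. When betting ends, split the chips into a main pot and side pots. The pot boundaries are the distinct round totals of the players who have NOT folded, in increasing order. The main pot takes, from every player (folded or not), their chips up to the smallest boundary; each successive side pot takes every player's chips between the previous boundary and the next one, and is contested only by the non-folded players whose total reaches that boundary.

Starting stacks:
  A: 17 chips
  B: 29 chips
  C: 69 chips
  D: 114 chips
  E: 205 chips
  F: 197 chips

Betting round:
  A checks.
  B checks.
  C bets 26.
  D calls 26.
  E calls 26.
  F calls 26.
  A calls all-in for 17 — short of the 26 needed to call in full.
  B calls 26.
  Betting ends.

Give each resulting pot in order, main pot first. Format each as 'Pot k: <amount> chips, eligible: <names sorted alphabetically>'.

Contributions: A=17, B=26, C=26, D=26, E=26, F=26
Pot levels (distinct totals of non-folded players): 17, 26
Layer 1-17: 17 each from A, B, C, D, E, F = 17*6 = 102 chips; eligible A, B, C, D, E, F
Layer 18-26: 9 each from B, C, D, E, F = 9*5 = 45 chips; eligible B, C, D, E, F

Pot 1: 102 chips, eligible: A, B, C, D, E, F
Pot 2: 45 chips, eligible: B, C, D, E, F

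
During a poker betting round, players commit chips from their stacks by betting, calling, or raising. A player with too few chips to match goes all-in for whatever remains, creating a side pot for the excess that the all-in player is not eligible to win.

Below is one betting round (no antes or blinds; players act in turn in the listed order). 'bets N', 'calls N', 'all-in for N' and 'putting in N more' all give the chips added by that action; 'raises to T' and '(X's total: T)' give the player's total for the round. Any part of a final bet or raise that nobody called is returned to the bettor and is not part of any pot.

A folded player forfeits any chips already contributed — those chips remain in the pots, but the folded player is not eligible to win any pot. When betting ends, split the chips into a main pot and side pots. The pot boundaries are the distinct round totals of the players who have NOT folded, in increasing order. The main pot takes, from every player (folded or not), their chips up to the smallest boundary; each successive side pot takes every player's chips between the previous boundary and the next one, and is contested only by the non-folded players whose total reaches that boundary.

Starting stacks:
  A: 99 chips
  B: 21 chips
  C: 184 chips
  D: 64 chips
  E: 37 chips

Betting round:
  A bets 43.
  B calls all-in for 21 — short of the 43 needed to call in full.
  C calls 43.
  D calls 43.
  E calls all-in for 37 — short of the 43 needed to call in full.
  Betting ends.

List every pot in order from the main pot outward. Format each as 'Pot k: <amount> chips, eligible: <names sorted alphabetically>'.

Contributions: A=43, B=21, C=43, D=43, E=37
Pot levels (distinct totals of non-folded players): 21, 37, 43
Layer 1-21: 21 each from A, B, C, D, E = 21*5 = 105 chips; eligible A, B, C, D, E
Layer 22-37: 16 each from A, C, D, E = 16*4 = 64 chips; eligible A, C, D, E
Layer 38-43: 6 each from A, C, D = 6*3 = 18 chips; eligible A, C, D

Pot 1: 105 chips, eligible: A, B, C, D, E
Pot 2: 64 chips, eligible: A, C, D, E
Pot 3: 18 chips, eligible: A, C, D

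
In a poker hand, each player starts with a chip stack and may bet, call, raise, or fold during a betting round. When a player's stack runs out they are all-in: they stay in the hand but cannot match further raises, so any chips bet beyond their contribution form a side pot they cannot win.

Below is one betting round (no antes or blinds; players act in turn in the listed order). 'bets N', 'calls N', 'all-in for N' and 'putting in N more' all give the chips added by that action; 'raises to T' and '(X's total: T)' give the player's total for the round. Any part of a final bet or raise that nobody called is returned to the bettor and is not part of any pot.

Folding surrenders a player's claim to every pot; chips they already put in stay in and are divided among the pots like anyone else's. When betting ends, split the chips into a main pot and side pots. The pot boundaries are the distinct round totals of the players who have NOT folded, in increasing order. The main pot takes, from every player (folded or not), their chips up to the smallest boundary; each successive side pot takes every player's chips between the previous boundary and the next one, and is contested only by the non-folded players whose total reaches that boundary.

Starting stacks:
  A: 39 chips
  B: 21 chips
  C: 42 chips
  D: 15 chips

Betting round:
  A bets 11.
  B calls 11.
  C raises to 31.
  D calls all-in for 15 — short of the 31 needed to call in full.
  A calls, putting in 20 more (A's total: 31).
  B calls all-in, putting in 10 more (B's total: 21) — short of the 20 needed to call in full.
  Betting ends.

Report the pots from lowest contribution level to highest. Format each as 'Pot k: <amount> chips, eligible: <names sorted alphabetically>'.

Pot 1: 60 chips, eligible: A, B, C, D
Pot 2: 18 chips, eligible: A, B, C
Pot 3: 20 chips, eligible: A, C

Derivation:
Contributions: A=31, B=21, C=31, D=15
Pot levels (distinct totals of non-folded players): 15, 21, 31
Layer 1-15: 15 each from A, B, C, D = 15*4 = 60 chips; eligible A, B, C, D
Layer 16-21: 6 each from A, B, C = 6*3 = 18 chips; eligible A, B, C
Layer 22-31: 10 each from A, C = 10*2 = 20 chips; eligible A, C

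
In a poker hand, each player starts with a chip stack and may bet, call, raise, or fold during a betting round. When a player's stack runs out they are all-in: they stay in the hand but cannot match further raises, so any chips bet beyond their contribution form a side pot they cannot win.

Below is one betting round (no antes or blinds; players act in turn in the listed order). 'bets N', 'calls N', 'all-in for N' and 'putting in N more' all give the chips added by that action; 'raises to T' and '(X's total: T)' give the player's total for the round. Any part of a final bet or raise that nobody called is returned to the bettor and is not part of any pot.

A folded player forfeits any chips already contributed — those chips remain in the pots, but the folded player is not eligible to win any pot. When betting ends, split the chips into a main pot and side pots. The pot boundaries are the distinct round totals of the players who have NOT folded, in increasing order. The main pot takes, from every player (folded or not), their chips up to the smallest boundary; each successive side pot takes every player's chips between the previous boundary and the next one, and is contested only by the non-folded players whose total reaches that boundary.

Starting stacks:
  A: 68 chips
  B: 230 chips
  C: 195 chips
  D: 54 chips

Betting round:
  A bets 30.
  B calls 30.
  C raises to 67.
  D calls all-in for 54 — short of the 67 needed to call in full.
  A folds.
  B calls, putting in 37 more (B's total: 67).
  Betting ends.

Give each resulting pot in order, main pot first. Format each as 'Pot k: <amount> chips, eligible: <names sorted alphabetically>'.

Pot 1: 192 chips, eligible: B, C, D
Pot 2: 26 chips, eligible: B, C

Derivation:
Contributions: A=30, B=67, C=67, D=54
Folded: A
Pot levels (distinct totals of non-folded players): 54, 67
Layer 1-54: A 30 + B 54 + C 54 + D 54 = 192 chips; eligible B, C, D
Layer 55-67: 13 each from B, C = 13*2 = 26 chips; eligible B, C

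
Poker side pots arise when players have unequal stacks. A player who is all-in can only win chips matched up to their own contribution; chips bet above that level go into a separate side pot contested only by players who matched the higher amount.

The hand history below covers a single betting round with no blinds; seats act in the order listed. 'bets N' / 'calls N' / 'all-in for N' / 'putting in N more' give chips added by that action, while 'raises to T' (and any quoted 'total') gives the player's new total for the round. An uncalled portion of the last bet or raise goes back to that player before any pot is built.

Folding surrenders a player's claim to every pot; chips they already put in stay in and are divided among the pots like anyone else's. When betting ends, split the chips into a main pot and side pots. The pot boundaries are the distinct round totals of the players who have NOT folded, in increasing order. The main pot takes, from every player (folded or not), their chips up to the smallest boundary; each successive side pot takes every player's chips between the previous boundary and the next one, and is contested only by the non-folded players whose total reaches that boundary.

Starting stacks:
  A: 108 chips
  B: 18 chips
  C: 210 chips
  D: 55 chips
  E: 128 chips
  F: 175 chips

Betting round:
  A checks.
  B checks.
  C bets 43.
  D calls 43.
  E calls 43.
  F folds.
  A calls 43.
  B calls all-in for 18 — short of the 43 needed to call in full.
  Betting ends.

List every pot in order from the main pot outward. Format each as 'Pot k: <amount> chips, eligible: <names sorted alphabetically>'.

Contributions: A=43, B=18, C=43, D=43, E=43
Folded: F
Pot levels (distinct totals of non-folded players): 18, 43
Layer 1-18: 18 each from A, B, C, D, E = 18*5 = 90 chips; eligible A, B, C, D, E
Layer 19-43: 25 each from A, C, D, E = 25*4 = 100 chips; eligible A, C, D, E

Pot 1: 90 chips, eligible: A, B, C, D, E
Pot 2: 100 chips, eligible: A, C, D, E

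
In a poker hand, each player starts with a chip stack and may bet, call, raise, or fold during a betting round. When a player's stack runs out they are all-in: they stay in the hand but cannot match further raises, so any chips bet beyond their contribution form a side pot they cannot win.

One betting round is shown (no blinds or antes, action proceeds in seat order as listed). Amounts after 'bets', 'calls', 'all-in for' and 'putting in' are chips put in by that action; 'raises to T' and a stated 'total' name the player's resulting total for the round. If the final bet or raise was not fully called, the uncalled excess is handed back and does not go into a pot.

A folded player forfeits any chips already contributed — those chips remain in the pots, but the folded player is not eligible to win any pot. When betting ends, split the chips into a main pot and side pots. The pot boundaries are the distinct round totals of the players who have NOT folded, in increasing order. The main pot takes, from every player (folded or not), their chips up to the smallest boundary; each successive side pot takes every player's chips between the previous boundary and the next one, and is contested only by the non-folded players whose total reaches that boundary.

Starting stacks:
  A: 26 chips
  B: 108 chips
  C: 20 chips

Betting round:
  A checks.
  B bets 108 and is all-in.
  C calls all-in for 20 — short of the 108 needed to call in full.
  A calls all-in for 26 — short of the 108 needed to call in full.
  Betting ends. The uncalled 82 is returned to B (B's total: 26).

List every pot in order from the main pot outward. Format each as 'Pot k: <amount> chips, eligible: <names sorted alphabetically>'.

Pot 1: 60 chips, eligible: A, B, C
Pot 2: 12 chips, eligible: A, B

Derivation:
Contributions (after 82 returned to B): A=26, B=26, C=20
Pot levels (distinct totals of non-folded players): 20, 26
Layer 1-20: 20 each from A, B, C = 20*3 = 60 chips; eligible A, B, C
Layer 21-26: 6 each from A, B = 6*2 = 12 chips; eligible A, B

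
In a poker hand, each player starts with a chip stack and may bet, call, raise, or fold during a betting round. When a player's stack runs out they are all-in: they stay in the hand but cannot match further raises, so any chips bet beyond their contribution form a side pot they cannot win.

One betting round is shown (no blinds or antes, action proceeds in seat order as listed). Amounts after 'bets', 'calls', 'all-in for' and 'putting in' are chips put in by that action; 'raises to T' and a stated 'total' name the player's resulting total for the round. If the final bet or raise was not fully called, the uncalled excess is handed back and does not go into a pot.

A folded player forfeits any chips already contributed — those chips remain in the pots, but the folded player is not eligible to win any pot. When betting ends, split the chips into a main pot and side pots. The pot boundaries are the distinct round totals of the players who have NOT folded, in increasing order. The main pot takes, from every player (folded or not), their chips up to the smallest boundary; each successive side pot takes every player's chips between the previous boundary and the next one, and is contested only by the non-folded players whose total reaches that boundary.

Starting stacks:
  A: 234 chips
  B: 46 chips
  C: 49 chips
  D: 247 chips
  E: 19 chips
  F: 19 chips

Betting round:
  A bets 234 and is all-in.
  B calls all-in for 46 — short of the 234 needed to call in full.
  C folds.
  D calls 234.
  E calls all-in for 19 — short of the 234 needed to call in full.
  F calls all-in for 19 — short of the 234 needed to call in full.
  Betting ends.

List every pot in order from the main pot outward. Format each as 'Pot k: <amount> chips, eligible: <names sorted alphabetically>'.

Contributions: A=234, B=46, D=234, E=19, F=19
Folded: C
Pot levels (distinct totals of non-folded players): 19, 46, 234
Layer 1-19: 19 each from A, B, D, E, F = 19*5 = 95 chips; eligible A, B, D, E, F
Layer 20-46: 27 each from A, B, D = 27*3 = 81 chips; eligible A, B, D
Layer 47-234: 188 each from A, D = 188*2 = 376 chips; eligible A, D

Pot 1: 95 chips, eligible: A, B, D, E, F
Pot 2: 81 chips, eligible: A, B, D
Pot 3: 376 chips, eligible: A, D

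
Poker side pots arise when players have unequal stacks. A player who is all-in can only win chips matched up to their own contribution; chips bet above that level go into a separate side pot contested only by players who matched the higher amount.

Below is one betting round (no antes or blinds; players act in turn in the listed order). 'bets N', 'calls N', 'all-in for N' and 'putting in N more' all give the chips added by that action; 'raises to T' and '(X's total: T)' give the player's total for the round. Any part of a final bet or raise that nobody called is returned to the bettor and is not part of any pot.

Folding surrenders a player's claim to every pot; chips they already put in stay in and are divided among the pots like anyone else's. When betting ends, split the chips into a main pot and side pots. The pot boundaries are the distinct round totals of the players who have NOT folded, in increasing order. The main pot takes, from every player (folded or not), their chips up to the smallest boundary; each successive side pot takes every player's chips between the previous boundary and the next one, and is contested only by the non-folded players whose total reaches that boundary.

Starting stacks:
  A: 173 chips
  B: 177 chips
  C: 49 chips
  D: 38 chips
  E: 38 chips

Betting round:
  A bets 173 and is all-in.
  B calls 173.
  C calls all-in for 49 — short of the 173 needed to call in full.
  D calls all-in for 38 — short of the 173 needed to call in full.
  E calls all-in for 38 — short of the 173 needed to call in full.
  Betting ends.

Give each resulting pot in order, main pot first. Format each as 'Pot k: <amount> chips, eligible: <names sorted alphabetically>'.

Pot 1: 190 chips, eligible: A, B, C, D, E
Pot 2: 33 chips, eligible: A, B, C
Pot 3: 248 chips, eligible: A, B

Derivation:
Contributions: A=173, B=173, C=49, D=38, E=38
Pot levels (distinct totals of non-folded players): 38, 49, 173
Layer 1-38: 38 each from A, B, C, D, E = 38*5 = 190 chips; eligible A, B, C, D, E
Layer 39-49: 11 each from A, B, C = 11*3 = 33 chips; eligible A, B, C
Layer 50-173: 124 each from A, B = 124*2 = 248 chips; eligible A, B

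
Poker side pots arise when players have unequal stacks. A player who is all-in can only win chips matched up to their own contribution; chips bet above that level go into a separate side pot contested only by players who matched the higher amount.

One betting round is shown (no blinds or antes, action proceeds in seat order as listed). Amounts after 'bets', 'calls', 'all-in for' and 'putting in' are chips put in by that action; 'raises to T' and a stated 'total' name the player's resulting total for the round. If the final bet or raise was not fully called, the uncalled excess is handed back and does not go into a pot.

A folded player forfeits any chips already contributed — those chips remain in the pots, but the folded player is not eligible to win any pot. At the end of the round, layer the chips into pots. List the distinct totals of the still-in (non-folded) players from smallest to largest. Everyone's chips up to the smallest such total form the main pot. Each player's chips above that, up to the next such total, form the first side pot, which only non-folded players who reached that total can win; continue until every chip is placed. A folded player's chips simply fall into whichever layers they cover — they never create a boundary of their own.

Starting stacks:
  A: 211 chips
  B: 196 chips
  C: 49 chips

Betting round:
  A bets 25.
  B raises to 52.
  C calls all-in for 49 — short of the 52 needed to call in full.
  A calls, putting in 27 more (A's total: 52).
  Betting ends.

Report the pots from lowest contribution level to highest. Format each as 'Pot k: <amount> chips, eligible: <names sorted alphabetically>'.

Pot 1: 147 chips, eligible: A, B, C
Pot 2: 6 chips, eligible: A, B

Derivation:
Contributions: A=52, B=52, C=49
Pot levels (distinct totals of non-folded players): 49, 52
Layer 1-49: 49 each from A, B, C = 49*3 = 147 chips; eligible A, B, C
Layer 50-52: 3 each from A, B = 3*2 = 6 chips; eligible A, B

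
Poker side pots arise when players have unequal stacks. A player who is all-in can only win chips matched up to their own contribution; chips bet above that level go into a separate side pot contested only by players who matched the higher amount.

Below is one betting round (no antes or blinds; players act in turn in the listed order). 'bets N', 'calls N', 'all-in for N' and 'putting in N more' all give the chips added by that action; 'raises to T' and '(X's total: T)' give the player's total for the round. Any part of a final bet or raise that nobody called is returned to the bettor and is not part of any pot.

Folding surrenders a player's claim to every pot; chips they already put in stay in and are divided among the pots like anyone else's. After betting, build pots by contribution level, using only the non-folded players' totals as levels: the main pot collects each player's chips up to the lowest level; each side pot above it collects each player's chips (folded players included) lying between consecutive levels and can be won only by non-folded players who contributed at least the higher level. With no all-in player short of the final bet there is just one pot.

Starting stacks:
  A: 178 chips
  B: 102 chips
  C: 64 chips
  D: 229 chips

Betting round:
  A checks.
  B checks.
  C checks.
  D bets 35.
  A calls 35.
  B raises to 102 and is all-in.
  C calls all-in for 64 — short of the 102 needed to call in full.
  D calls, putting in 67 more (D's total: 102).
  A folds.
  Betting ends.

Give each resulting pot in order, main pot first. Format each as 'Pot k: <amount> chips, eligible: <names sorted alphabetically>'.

Contributions: A=35, B=102, C=64, D=102
Folded: A
Pot levels (distinct totals of non-folded players): 64, 102
Layer 1-64: A 35 + B 64 + C 64 + D 64 = 227 chips; eligible B, C, D
Layer 65-102: 38 each from B, D = 38*2 = 76 chips; eligible B, D

Pot 1: 227 chips, eligible: B, C, D
Pot 2: 76 chips, eligible: B, D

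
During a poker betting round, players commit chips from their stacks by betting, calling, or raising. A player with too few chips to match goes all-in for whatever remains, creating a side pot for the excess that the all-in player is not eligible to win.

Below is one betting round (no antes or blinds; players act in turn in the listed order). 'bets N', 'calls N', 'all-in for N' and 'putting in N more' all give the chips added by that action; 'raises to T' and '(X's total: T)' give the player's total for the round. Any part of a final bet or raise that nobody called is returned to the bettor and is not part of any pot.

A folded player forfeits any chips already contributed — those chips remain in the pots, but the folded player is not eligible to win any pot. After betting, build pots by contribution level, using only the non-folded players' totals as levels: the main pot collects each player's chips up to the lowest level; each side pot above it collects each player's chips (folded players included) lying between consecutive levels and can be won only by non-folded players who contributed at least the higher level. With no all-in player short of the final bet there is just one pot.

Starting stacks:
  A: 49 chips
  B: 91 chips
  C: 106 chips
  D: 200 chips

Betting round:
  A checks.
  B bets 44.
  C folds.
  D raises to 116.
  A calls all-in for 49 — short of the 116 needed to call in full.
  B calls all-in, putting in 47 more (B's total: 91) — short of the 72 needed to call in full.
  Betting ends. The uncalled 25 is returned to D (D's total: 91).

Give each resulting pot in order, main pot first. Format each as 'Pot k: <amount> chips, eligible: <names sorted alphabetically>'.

Contributions (after 25 returned to D): A=49, B=91, D=91
Folded: C
Pot levels (distinct totals of non-folded players): 49, 91
Layer 1-49: 49 each from A, B, D = 49*3 = 147 chips; eligible A, B, D
Layer 50-91: 42 each from B, D = 42*2 = 84 chips; eligible B, D

Pot 1: 147 chips, eligible: A, B, D
Pot 2: 84 chips, eligible: B, D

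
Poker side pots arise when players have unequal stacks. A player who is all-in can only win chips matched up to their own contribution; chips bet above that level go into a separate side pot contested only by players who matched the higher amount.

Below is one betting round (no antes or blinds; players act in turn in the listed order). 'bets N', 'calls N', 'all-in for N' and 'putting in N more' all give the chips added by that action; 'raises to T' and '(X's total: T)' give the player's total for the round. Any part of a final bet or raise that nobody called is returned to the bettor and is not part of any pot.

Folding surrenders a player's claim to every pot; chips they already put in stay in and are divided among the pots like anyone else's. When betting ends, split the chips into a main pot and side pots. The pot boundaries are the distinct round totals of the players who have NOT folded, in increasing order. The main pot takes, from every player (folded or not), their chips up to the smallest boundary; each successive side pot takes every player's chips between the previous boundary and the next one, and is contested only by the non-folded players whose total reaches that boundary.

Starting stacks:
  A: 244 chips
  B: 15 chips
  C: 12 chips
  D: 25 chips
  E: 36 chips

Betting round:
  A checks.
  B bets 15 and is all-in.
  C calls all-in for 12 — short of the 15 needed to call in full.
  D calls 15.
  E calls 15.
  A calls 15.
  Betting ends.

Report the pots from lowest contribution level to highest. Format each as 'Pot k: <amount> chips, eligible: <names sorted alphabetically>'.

Contributions: A=15, B=15, C=12, D=15, E=15
Pot levels (distinct totals of non-folded players): 12, 15
Layer 1-12: 12 each from A, B, C, D, E = 12*5 = 60 chips; eligible A, B, C, D, E
Layer 13-15: 3 each from A, B, D, E = 3*4 = 12 chips; eligible A, B, D, E

Pot 1: 60 chips, eligible: A, B, C, D, E
Pot 2: 12 chips, eligible: A, B, D, E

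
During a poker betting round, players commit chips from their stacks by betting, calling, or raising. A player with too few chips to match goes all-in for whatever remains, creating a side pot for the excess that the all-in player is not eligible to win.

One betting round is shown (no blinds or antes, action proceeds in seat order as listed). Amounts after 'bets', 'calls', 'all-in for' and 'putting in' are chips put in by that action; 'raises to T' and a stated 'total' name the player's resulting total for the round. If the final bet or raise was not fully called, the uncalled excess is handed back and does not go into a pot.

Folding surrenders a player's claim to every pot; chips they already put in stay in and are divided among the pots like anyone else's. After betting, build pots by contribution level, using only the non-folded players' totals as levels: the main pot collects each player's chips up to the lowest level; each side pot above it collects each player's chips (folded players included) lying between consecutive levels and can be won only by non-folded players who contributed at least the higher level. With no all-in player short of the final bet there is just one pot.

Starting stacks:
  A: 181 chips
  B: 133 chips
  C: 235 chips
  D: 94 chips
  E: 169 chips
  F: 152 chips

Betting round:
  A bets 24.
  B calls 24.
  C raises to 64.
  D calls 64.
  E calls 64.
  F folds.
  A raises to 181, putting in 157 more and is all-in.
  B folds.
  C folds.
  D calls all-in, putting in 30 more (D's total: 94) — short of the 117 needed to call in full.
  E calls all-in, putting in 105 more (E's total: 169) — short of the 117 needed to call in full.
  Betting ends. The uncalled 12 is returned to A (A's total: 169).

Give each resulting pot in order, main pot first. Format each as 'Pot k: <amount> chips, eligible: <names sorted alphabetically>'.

Pot 1: 370 chips, eligible: A, D, E
Pot 2: 150 chips, eligible: A, E

Derivation:
Contributions (after 12 returned to A): A=169, B=24, C=64, D=94, E=169
Folded: B, C, F
Pot levels (distinct totals of non-folded players): 94, 169
Layer 1-94: A 94 + B 24 + C 64 + D 94 + E 94 = 370 chips; eligible A, D, E
Layer 95-169: 75 each from A, E = 75*2 = 150 chips; eligible A, E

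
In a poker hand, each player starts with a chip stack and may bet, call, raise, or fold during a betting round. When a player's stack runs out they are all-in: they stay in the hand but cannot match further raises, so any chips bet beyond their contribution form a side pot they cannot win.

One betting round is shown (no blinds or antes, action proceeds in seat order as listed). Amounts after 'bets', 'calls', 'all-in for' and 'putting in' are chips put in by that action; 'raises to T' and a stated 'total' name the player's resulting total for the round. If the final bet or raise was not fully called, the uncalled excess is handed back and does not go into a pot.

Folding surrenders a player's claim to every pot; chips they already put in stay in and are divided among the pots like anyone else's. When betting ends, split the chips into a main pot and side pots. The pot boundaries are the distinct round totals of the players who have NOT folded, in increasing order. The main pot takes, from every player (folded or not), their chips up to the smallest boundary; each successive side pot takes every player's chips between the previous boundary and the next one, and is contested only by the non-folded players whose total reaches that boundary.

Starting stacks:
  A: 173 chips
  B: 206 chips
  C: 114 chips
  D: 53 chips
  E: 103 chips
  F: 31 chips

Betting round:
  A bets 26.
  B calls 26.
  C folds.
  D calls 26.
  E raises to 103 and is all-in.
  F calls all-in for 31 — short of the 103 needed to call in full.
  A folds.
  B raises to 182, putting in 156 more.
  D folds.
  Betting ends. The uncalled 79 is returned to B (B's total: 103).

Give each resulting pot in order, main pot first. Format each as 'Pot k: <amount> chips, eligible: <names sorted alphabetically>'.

Contributions (after 79 returned to B): A=26, B=103, D=26, E=103, F=31
Folded: A, C, D
Pot levels (distinct totals of non-folded players): 31, 103
Layer 1-31: A 26 + B 31 + D 26 + E 31 + F 31 = 145 chips; eligible B, E, F
Layer 32-103: 72 each from B, E = 72*2 = 144 chips; eligible B, E

Pot 1: 145 chips, eligible: B, E, F
Pot 2: 144 chips, eligible: B, E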